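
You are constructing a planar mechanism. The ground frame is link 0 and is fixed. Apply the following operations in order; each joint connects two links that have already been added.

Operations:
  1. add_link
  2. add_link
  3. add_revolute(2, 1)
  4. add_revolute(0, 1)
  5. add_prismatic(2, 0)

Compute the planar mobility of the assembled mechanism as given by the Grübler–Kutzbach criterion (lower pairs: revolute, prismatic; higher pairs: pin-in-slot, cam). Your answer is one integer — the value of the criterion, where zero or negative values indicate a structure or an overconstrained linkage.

M = 0

L=1 J1=0 J2=0
add link → L=2 J1=0 J2=0
add link → L=3 J1=0 J2=0
R@2,1 dof=1 J1 → L=3 J1=1 J2=0
R@0,1 dof=1 J1 → L=3 J1=2 J2=0
P@2,0 dof=1 J1 → L=3 J1=3 J2=0
M=3(L−1)−2J1−J2=3·2−2·3−0=0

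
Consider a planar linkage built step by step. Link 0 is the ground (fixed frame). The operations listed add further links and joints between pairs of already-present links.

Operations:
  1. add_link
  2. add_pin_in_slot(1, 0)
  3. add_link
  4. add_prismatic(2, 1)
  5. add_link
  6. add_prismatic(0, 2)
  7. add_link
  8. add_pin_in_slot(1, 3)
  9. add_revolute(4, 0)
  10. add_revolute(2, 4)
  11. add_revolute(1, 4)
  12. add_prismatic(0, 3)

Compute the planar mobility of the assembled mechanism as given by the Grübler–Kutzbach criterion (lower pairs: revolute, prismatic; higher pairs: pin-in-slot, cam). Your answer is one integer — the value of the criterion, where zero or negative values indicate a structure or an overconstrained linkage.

(L,J1,J2)=(1,0,0); link0 fixed
link1: (2,0,0)
PS 1-0 [J2]: (2,0,1)
link2: (3,0,1)
P 2-1 [J1]: (3,1,1)
link3: (4,1,1)
P 0-2 [J1]: (4,2,1)
link4: (5,2,1)
PS 1-3 [J2]: (5,2,2)
R 4-0 [J1]: (5,3,2)
R 2-4 [J1]: (5,4,2)
R 1-4 [J1]: (5,5,2)
P 0-3 [J1]: (5,6,2)
Grübler: 3·4 − 2·6 − 2 = -2

M = -2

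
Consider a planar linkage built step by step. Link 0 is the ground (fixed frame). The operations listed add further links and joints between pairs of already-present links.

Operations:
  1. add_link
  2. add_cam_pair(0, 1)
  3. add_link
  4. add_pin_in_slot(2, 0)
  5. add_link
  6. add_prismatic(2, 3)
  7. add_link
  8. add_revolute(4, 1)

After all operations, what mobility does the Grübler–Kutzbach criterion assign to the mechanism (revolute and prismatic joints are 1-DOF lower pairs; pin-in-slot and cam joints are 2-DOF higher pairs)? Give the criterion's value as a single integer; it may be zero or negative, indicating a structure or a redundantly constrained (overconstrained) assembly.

[1;0;0] (link 0 is ground)
L+ [2;0;0]
C(0,1)∈J2 [2;0;1]
L+ [3;0;1]
PS(2,0)∈J2 [3;0;2]
L+ [4;0;2]
P(2,3)∈J1 [4;1;2]
L+ [5;1;2]
R(4,1)∈J1 [5;2;2]
mobility = 12 − 4 − 2 = 6

M = 6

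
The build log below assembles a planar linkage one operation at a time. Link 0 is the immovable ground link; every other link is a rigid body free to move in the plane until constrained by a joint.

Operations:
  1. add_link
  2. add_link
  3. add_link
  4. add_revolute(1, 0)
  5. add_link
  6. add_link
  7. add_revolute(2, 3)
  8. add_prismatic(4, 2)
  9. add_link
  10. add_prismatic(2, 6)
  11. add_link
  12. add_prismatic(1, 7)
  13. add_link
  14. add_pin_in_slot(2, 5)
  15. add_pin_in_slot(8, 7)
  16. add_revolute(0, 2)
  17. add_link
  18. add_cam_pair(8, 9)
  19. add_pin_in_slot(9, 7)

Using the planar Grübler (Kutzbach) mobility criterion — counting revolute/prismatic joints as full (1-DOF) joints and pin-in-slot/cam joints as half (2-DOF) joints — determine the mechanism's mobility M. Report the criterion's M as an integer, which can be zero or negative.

M = 11

[1;0;0] (link 0 is ground)
L+ [2;0;0]
L+ [3;0;0]
L+ [4;0;0]
R(1,0)∈J1 [4;1;0]
L+ [5;1;0]
L+ [6;1;0]
R(2,3)∈J1 [6;2;0]
P(4,2)∈J1 [6;3;0]
L+ [7;3;0]
P(2,6)∈J1 [7;4;0]
L+ [8;4;0]
P(1,7)∈J1 [8;5;0]
L+ [9;5;0]
PS(2,5)∈J2 [9;5;1]
PS(8,7)∈J2 [9;5;2]
R(0,2)∈J1 [9;6;2]
L+ [10;6;2]
C(8,9)∈J2 [10;6;3]
PS(9,7)∈J2 [10;6;4]
mobility = 27 − 12 − 4 = 11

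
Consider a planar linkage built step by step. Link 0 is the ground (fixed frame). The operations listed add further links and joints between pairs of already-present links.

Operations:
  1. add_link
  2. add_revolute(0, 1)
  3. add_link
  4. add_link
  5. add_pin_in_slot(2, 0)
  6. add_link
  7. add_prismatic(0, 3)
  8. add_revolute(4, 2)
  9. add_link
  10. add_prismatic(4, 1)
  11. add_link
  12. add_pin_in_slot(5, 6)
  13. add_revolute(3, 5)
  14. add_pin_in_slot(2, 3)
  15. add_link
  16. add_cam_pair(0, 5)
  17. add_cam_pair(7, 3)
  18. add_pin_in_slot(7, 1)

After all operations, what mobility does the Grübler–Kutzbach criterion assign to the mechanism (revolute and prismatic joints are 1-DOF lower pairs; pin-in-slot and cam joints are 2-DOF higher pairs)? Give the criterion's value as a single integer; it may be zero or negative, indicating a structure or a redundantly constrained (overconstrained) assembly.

link 0 = ground. State L|J1|J2 = 1|0|0
+link1  2|0|0
R(0,1) f=1→J1  2|1|0
+link2  3|1|0
+link3  4|1|0
PS(2,0) f=2→J2  4|1|1
+link4  5|1|1
P(0,3) f=1→J1  5|2|1
R(4,2) f=1→J1  5|3|1
+link5  6|3|1
P(4,1) f=1→J1  6|4|1
+link6  7|4|1
PS(5,6) f=2→J2  7|4|2
R(3,5) f=1→J1  7|5|2
PS(2,3) f=2→J2  7|5|3
+link7  8|5|3
C(0,5) f=2→J2  8|5|4
C(7,3) f=2→J2  8|5|5
PS(7,1) f=2→J2  8|5|6
M = 3(8−1)−2·5−6 = 21−10−6 = 5

M = 5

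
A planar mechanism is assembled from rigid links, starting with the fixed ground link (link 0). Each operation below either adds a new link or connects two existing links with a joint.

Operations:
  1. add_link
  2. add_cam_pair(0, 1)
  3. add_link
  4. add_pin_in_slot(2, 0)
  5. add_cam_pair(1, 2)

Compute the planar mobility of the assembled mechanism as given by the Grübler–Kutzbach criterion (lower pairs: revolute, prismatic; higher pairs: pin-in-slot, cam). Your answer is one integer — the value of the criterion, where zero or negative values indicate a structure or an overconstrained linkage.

link 0 = ground. State L|J1|J2 = 1|0|0
+link1  2|0|0
C(0,1) f=2→J2  2|0|1
+link2  3|0|1
PS(2,0) f=2→J2  3|0|2
C(1,2) f=2→J2  3|0|3
M = 3(3−1)−2·0−3 = 6−0−3 = 3

M = 3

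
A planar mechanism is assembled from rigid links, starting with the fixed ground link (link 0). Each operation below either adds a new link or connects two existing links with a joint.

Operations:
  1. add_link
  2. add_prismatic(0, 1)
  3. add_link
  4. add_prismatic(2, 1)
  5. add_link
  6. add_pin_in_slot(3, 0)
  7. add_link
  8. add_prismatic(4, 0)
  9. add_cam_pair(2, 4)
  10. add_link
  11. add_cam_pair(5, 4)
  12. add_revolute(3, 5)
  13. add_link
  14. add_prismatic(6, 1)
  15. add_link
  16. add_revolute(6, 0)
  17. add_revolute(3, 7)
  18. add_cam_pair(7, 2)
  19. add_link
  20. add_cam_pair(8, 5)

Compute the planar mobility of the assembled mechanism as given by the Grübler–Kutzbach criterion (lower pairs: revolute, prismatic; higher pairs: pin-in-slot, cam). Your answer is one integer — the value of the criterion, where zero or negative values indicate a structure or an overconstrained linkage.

link 0 = ground. State L|J1|J2 = 1|0|0
+link1  2|0|0
P(0,1) f=1→J1  2|1|0
+link2  3|1|0
P(2,1) f=1→J1  3|2|0
+link3  4|2|0
PS(3,0) f=2→J2  4|2|1
+link4  5|2|1
P(4,0) f=1→J1  5|3|1
C(2,4) f=2→J2  5|3|2
+link5  6|3|2
C(5,4) f=2→J2  6|3|3
R(3,5) f=1→J1  6|4|3
+link6  7|4|3
P(6,1) f=1→J1  7|5|3
+link7  8|5|3
R(6,0) f=1→J1  8|6|3
R(3,7) f=1→J1  8|7|3
C(7,2) f=2→J2  8|7|4
+link8  9|7|4
C(8,5) f=2→J2  9|7|5
M = 3(9−1)−2·7−5 = 24−14−5 = 5

M = 5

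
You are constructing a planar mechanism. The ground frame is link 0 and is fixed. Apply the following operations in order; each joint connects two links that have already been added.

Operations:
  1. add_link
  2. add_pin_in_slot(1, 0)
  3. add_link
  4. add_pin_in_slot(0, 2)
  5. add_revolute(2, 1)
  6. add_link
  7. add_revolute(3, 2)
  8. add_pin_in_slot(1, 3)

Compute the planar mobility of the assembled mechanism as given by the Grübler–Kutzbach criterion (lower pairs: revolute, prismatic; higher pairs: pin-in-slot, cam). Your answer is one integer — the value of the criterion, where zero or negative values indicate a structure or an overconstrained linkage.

[1;0;0] (link 0 is ground)
L+ [2;0;0]
PS(1,0)∈J2 [2;0;1]
L+ [3;0;1]
PS(0,2)∈J2 [3;0;2]
R(2,1)∈J1 [3;1;2]
L+ [4;1;2]
R(3,2)∈J1 [4;2;2]
PS(1,3)∈J2 [4;2;3]
mobility = 9 − 4 − 3 = 2

M = 2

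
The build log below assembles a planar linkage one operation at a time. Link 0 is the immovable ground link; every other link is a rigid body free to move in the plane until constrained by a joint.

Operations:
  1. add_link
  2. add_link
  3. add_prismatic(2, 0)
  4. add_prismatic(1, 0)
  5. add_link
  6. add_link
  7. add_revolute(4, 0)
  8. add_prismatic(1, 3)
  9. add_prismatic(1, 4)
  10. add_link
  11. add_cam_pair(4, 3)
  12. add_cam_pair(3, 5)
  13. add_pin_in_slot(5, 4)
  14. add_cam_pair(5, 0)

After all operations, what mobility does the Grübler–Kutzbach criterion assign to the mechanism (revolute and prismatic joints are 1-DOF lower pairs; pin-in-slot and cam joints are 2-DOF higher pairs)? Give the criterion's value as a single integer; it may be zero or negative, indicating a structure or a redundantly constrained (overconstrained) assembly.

(L,J1,J2)=(1,0,0); link0 fixed
link1: (2,0,0)
link2: (3,0,0)
P 2-0 [J1]: (3,1,0)
P 1-0 [J1]: (3,2,0)
link3: (4,2,0)
link4: (5,2,0)
R 4-0 [J1]: (5,3,0)
P 1-3 [J1]: (5,4,0)
P 1-4 [J1]: (5,5,0)
link5: (6,5,0)
C 4-3 [J2]: (6,5,1)
C 3-5 [J2]: (6,5,2)
PS 5-4 [J2]: (6,5,3)
C 5-0 [J2]: (6,5,4)
Grübler: 3·5 − 2·5 − 4 = 1

M = 1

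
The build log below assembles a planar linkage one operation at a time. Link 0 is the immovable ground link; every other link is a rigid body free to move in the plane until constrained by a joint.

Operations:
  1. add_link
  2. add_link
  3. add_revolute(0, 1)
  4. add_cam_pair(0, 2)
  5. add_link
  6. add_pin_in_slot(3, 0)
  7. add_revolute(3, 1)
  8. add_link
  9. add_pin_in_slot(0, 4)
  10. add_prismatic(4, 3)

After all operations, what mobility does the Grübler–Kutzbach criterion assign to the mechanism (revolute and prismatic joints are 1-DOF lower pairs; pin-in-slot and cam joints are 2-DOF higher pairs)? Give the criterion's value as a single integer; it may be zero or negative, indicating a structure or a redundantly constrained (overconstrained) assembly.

M = 3

link 0 = ground. State L|J1|J2 = 1|0|0
+link1  2|0|0
+link2  3|0|0
R(0,1) f=1→J1  3|1|0
C(0,2) f=2→J2  3|1|1
+link3  4|1|1
PS(3,0) f=2→J2  4|1|2
R(3,1) f=1→J1  4|2|2
+link4  5|2|2
PS(0,4) f=2→J2  5|2|3
P(4,3) f=1→J1  5|3|3
M = 3(5−1)−2·3−3 = 12−6−3 = 3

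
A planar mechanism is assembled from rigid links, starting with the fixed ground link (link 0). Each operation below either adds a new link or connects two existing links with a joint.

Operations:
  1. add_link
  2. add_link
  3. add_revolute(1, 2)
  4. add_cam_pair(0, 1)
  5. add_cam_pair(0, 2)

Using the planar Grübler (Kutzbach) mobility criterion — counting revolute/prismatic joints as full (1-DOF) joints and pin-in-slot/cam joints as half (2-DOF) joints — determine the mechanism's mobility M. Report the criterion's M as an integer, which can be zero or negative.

M = 2

[1;0;0] (link 0 is ground)
L+ [2;0;0]
L+ [3;0;0]
R(1,2)∈J1 [3;1;0]
C(0,1)∈J2 [3;1;1]
C(0,2)∈J2 [3;1;2]
mobility = 6 − 2 − 2 = 2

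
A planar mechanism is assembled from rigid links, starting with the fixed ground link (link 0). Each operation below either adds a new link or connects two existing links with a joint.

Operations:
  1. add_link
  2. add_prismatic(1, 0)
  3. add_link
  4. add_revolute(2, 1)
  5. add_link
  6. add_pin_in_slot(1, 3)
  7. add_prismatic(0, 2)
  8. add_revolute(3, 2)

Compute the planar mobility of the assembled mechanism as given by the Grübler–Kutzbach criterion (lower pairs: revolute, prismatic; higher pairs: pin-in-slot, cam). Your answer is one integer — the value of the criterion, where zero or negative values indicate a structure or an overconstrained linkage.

ground; <1,0,0>
#1 <2,0,0>
P:1↔0 J1 <2,1,0>
#2 <3,1,0>
R:2↔1 J1 <3,2,0>
#3 <4,2,0>
PS:1↔3 J2 <4,2,1>
P:0↔2 J1 <4,3,1>
R:3↔2 J1 <4,4,1>
3×3 − 2×4 − 1×1 = 0

M = 0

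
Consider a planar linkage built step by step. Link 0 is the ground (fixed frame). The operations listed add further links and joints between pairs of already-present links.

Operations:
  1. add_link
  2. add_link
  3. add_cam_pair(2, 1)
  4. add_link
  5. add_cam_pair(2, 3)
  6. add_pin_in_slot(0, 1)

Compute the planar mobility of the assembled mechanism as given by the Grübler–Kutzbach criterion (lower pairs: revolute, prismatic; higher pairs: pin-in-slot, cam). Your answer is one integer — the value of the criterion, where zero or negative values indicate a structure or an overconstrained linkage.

M = 6

ground; <1,0,0>
#1 <2,0,0>
#2 <3,0,0>
C:2↔1 J2 <3,0,1>
#3 <4,0,1>
C:2↔3 J2 <4,0,2>
PS:0↔1 J2 <4,0,3>
3×3 − 2×0 − 1×3 = 6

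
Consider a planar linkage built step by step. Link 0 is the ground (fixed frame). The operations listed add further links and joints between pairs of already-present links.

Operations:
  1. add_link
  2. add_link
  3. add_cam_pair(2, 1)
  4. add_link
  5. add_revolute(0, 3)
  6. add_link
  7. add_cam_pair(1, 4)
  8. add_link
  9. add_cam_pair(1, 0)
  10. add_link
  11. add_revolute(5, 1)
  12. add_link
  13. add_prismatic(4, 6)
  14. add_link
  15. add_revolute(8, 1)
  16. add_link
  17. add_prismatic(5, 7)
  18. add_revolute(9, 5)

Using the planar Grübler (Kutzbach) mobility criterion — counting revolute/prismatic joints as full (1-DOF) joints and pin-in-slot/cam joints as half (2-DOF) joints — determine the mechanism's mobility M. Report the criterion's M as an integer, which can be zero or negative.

ground; <1,0,0>
#1 <2,0,0>
#2 <3,0,0>
C:2↔1 J2 <3,0,1>
#3 <4,0,1>
R:0↔3 J1 <4,1,1>
#4 <5,1,1>
C:1↔4 J2 <5,1,2>
#5 <6,1,2>
C:1↔0 J2 <6,1,3>
#6 <7,1,3>
R:5↔1 J1 <7,2,3>
#7 <8,2,3>
P:4↔6 J1 <8,3,3>
#8 <9,3,3>
R:8↔1 J1 <9,4,3>
#9 <10,4,3>
P:5↔7 J1 <10,5,3>
R:9↔5 J1 <10,6,3>
3×9 − 2×6 − 1×3 = 12

M = 12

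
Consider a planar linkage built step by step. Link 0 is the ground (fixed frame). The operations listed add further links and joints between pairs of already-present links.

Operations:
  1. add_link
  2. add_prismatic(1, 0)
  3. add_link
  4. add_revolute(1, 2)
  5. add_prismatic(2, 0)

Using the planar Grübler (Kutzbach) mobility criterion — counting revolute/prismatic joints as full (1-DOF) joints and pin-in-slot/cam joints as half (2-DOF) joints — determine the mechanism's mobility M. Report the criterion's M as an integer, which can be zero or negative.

M = 0

ground; <1,0,0>
#1 <2,0,0>
P:1↔0 J1 <2,1,0>
#2 <3,1,0>
R:1↔2 J1 <3,2,0>
P:2↔0 J1 <3,3,0>
3×2 − 2×3 − 1×0 = 0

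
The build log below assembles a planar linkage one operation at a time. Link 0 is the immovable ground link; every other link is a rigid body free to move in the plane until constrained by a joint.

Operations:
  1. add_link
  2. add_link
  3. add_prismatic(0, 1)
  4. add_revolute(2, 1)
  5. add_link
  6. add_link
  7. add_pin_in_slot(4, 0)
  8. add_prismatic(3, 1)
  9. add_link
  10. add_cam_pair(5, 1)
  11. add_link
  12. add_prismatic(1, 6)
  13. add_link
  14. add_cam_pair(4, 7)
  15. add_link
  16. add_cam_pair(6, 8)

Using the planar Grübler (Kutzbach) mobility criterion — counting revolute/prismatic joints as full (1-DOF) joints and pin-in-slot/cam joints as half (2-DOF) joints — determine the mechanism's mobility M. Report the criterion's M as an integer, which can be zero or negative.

M = 12

link 0 = ground. State L|J1|J2 = 1|0|0
+link1  2|0|0
+link2  3|0|0
P(0,1) f=1→J1  3|1|0
R(2,1) f=1→J1  3|2|0
+link3  4|2|0
+link4  5|2|0
PS(4,0) f=2→J2  5|2|1
P(3,1) f=1→J1  5|3|1
+link5  6|3|1
C(5,1) f=2→J2  6|3|2
+link6  7|3|2
P(1,6) f=1→J1  7|4|2
+link7  8|4|2
C(4,7) f=2→J2  8|4|3
+link8  9|4|3
C(6,8) f=2→J2  9|4|4
M = 3(9−1)−2·4−4 = 24−8−4 = 12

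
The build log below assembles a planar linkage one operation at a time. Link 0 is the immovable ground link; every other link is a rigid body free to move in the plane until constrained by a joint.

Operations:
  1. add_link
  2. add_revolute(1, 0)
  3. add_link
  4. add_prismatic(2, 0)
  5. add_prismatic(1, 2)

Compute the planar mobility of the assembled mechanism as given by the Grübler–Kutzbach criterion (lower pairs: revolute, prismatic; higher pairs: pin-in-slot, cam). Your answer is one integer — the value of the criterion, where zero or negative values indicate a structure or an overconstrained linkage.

ground; <1,0,0>
#1 <2,0,0>
R:1↔0 J1 <2,1,0>
#2 <3,1,0>
P:2↔0 J1 <3,2,0>
P:1↔2 J1 <3,3,0>
3×2 − 2×3 − 1×0 = 0

M = 0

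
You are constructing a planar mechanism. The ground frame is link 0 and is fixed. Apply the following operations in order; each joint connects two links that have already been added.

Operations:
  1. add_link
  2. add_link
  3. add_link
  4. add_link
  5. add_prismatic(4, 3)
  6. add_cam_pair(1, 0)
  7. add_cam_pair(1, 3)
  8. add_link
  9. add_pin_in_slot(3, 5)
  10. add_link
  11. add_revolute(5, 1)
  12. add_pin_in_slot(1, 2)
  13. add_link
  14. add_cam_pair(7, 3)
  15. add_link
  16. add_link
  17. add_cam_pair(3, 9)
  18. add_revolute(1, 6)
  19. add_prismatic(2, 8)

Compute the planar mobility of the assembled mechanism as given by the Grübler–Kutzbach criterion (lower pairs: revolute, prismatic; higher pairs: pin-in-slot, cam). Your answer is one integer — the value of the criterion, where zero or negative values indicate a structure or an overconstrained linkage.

link 0 = ground. State L|J1|J2 = 1|0|0
+link1  2|0|0
+link2  3|0|0
+link3  4|0|0
+link4  5|0|0
P(4,3) f=1→J1  5|1|0
C(1,0) f=2→J2  5|1|1
C(1,3) f=2→J2  5|1|2
+link5  6|1|2
PS(3,5) f=2→J2  6|1|3
+link6  7|1|3
R(5,1) f=1→J1  7|2|3
PS(1,2) f=2→J2  7|2|4
+link7  8|2|4
C(7,3) f=2→J2  8|2|5
+link8  9|2|5
+link9  10|2|5
C(3,9) f=2→J2  10|2|6
R(1,6) f=1→J1  10|3|6
P(2,8) f=1→J1  10|4|6
M = 3(10−1)−2·4−6 = 27−8−6 = 13

M = 13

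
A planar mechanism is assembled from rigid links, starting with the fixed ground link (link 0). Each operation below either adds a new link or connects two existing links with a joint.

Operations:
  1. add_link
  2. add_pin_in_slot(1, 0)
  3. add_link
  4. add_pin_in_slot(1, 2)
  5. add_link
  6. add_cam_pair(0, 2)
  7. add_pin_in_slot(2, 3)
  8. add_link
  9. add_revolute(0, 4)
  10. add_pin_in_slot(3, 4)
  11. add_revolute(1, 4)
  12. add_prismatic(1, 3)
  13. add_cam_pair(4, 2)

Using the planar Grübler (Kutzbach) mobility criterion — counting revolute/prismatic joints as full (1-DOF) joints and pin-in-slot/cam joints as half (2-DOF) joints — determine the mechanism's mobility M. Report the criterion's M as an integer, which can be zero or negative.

M = 0

L=1 J1=0 J2=0
add link → L=2 J1=0 J2=0
PS@1,0 dof=2 J2 → L=2 J1=0 J2=1
add link → L=3 J1=0 J2=1
PS@1,2 dof=2 J2 → L=3 J1=0 J2=2
add link → L=4 J1=0 J2=2
C@0,2 dof=2 J2 → L=4 J1=0 J2=3
PS@2,3 dof=2 J2 → L=4 J1=0 J2=4
add link → L=5 J1=0 J2=4
R@0,4 dof=1 J1 → L=5 J1=1 J2=4
PS@3,4 dof=2 J2 → L=5 J1=1 J2=5
R@1,4 dof=1 J1 → L=5 J1=2 J2=5
P@1,3 dof=1 J1 → L=5 J1=3 J2=5
C@4,2 dof=2 J2 → L=5 J1=3 J2=6
M=3(L−1)−2J1−J2=3·4−2·3−6=0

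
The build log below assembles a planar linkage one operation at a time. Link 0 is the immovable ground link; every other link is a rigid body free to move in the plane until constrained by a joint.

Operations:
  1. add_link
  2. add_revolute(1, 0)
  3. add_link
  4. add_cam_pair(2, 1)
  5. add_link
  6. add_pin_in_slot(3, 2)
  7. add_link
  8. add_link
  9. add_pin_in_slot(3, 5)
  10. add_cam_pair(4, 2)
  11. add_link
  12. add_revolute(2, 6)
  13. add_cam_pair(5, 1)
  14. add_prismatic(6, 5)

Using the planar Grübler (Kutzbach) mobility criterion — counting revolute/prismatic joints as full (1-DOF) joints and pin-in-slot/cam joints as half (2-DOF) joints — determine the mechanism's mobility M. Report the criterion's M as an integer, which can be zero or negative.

M = 7

L=1 J1=0 J2=0
add link → L=2 J1=0 J2=0
R@1,0 dof=1 J1 → L=2 J1=1 J2=0
add link → L=3 J1=1 J2=0
C@2,1 dof=2 J2 → L=3 J1=1 J2=1
add link → L=4 J1=1 J2=1
PS@3,2 dof=2 J2 → L=4 J1=1 J2=2
add link → L=5 J1=1 J2=2
add link → L=6 J1=1 J2=2
PS@3,5 dof=2 J2 → L=6 J1=1 J2=3
C@4,2 dof=2 J2 → L=6 J1=1 J2=4
add link → L=7 J1=1 J2=4
R@2,6 dof=1 J1 → L=7 J1=2 J2=4
C@5,1 dof=2 J2 → L=7 J1=2 J2=5
P@6,5 dof=1 J1 → L=7 J1=3 J2=5
M=3(L−1)−2J1−J2=3·6−2·3−5=7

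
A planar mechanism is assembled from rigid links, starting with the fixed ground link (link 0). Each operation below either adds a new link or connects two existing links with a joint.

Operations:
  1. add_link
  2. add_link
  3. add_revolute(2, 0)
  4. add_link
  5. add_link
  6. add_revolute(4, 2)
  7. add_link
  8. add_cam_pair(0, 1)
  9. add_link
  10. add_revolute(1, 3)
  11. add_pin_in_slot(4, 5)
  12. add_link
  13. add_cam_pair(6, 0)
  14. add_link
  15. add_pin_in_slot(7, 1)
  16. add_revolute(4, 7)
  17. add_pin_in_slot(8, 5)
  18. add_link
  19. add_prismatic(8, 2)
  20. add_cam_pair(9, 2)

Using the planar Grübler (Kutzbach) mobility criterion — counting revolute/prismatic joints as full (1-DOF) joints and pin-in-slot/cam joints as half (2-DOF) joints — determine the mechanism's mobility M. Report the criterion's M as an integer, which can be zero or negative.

M = 11

ground; <1,0,0>
#1 <2,0,0>
#2 <3,0,0>
R:2↔0 J1 <3,1,0>
#3 <4,1,0>
#4 <5,1,0>
R:4↔2 J1 <5,2,0>
#5 <6,2,0>
C:0↔1 J2 <6,2,1>
#6 <7,2,1>
R:1↔3 J1 <7,3,1>
PS:4↔5 J2 <7,3,2>
#7 <8,3,2>
C:6↔0 J2 <8,3,3>
#8 <9,3,3>
PS:7↔1 J2 <9,3,4>
R:4↔7 J1 <9,4,4>
PS:8↔5 J2 <9,4,5>
#9 <10,4,5>
P:8↔2 J1 <10,5,5>
C:9↔2 J2 <10,5,6>
3×9 − 2×5 − 1×6 = 11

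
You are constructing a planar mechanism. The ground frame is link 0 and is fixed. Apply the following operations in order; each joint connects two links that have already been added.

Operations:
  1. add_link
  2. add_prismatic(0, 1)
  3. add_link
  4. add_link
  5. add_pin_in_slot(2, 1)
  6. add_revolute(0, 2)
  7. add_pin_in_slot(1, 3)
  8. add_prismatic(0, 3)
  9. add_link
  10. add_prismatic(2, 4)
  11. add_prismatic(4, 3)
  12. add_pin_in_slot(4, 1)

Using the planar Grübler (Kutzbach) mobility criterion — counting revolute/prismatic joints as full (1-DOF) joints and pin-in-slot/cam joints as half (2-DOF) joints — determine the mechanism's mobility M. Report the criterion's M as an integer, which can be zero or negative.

[1;0;0] (link 0 is ground)
L+ [2;0;0]
P(0,1)∈J1 [2;1;0]
L+ [3;1;0]
L+ [4;1;0]
PS(2,1)∈J2 [4;1;1]
R(0,2)∈J1 [4;2;1]
PS(1,3)∈J2 [4;2;2]
P(0,3)∈J1 [4;3;2]
L+ [5;3;2]
P(2,4)∈J1 [5;4;2]
P(4,3)∈J1 [5;5;2]
PS(4,1)∈J2 [5;5;3]
mobility = 12 − 10 − 3 = -1

M = -1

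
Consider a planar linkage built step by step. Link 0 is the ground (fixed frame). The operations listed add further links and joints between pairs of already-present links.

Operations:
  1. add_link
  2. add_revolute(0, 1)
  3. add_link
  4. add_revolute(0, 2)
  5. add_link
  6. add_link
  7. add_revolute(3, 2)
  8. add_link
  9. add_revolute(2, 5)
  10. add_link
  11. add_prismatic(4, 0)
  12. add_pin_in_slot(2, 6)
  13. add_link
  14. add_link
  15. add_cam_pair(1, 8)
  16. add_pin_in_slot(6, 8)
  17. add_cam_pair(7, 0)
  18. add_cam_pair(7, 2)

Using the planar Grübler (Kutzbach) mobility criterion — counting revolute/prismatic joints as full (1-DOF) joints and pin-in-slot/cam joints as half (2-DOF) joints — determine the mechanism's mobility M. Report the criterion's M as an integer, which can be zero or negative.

M = 9

[1;0;0] (link 0 is ground)
L+ [2;0;0]
R(0,1)∈J1 [2;1;0]
L+ [3;1;0]
R(0,2)∈J1 [3;2;0]
L+ [4;2;0]
L+ [5;2;0]
R(3,2)∈J1 [5;3;0]
L+ [6;3;0]
R(2,5)∈J1 [6;4;0]
L+ [7;4;0]
P(4,0)∈J1 [7;5;0]
PS(2,6)∈J2 [7;5;1]
L+ [8;5;1]
L+ [9;5;1]
C(1,8)∈J2 [9;5;2]
PS(6,8)∈J2 [9;5;3]
C(7,0)∈J2 [9;5;4]
C(7,2)∈J2 [9;5;5]
mobility = 24 − 10 − 5 = 9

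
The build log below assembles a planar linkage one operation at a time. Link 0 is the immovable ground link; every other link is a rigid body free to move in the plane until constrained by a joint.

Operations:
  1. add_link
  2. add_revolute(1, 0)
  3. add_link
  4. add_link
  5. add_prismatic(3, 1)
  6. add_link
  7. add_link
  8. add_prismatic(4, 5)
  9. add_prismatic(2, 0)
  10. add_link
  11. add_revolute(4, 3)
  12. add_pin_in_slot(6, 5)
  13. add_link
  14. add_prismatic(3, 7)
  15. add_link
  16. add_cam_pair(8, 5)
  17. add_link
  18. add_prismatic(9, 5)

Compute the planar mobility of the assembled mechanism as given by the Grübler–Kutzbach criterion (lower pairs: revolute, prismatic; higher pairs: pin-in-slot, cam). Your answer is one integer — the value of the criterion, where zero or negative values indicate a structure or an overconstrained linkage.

L=1 J1=0 J2=0
add link → L=2 J1=0 J2=0
R@1,0 dof=1 J1 → L=2 J1=1 J2=0
add link → L=3 J1=1 J2=0
add link → L=4 J1=1 J2=0
P@3,1 dof=1 J1 → L=4 J1=2 J2=0
add link → L=5 J1=2 J2=0
add link → L=6 J1=2 J2=0
P@4,5 dof=1 J1 → L=6 J1=3 J2=0
P@2,0 dof=1 J1 → L=6 J1=4 J2=0
add link → L=7 J1=4 J2=0
R@4,3 dof=1 J1 → L=7 J1=5 J2=0
PS@6,5 dof=2 J2 → L=7 J1=5 J2=1
add link → L=8 J1=5 J2=1
P@3,7 dof=1 J1 → L=8 J1=6 J2=1
add link → L=9 J1=6 J2=1
C@8,5 dof=2 J2 → L=9 J1=6 J2=2
add link → L=10 J1=6 J2=2
P@9,5 dof=1 J1 → L=10 J1=7 J2=2
M=3(L−1)−2J1−J2=3·9−2·7−2=11

M = 11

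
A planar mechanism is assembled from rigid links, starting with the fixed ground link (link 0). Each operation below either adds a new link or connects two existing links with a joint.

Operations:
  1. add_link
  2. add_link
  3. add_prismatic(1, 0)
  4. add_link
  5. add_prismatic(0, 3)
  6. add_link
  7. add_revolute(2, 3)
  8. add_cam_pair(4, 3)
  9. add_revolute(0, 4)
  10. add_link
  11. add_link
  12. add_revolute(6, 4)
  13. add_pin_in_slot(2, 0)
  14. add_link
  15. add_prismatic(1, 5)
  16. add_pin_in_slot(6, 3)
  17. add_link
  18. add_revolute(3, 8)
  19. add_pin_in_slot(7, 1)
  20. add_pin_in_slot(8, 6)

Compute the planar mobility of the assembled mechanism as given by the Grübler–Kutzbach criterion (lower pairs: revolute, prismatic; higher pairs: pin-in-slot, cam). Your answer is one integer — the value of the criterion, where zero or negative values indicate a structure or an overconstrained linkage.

link 0 = ground. State L|J1|J2 = 1|0|0
+link1  2|0|0
+link2  3|0|0
P(1,0) f=1→J1  3|1|0
+link3  4|1|0
P(0,3) f=1→J1  4|2|0
+link4  5|2|0
R(2,3) f=1→J1  5|3|0
C(4,3) f=2→J2  5|3|1
R(0,4) f=1→J1  5|4|1
+link5  6|4|1
+link6  7|4|1
R(6,4) f=1→J1  7|5|1
PS(2,0) f=2→J2  7|5|2
+link7  8|5|2
P(1,5) f=1→J1  8|6|2
PS(6,3) f=2→J2  8|6|3
+link8  9|6|3
R(3,8) f=1→J1  9|7|3
PS(7,1) f=2→J2  9|7|4
PS(8,6) f=2→J2  9|7|5
M = 3(9−1)−2·7−5 = 24−14−5 = 5

M = 5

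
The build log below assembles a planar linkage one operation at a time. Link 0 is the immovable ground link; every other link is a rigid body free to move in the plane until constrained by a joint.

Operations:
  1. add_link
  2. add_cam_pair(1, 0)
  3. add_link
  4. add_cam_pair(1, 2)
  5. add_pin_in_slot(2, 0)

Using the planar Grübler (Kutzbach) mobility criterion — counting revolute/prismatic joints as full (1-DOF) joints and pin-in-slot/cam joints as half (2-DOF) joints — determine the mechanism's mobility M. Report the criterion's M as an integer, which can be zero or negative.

(L,J1,J2)=(1,0,0); link0 fixed
link1: (2,0,0)
C 1-0 [J2]: (2,0,1)
link2: (3,0,1)
C 1-2 [J2]: (3,0,2)
PS 2-0 [J2]: (3,0,3)
Grübler: 3·2 − 2·0 − 3 = 3

M = 3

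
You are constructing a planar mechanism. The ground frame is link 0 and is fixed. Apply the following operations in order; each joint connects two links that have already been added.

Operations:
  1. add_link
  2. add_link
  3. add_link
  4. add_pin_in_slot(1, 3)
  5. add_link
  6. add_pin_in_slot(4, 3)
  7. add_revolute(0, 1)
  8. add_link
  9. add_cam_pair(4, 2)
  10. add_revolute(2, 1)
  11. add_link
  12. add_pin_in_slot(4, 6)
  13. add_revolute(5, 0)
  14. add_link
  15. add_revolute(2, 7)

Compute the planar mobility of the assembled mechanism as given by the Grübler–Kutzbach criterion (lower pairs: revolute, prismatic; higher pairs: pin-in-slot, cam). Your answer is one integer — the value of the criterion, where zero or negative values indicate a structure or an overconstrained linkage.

M = 9

link 0 = ground. State L|J1|J2 = 1|0|0
+link1  2|0|0
+link2  3|0|0
+link3  4|0|0
PS(1,3) f=2→J2  4|0|1
+link4  5|0|1
PS(4,3) f=2→J2  5|0|2
R(0,1) f=1→J1  5|1|2
+link5  6|1|2
C(4,2) f=2→J2  6|1|3
R(2,1) f=1→J1  6|2|3
+link6  7|2|3
PS(4,6) f=2→J2  7|2|4
R(5,0) f=1→J1  7|3|4
+link7  8|3|4
R(2,7) f=1→J1  8|4|4
M = 3(8−1)−2·4−4 = 21−8−4 = 9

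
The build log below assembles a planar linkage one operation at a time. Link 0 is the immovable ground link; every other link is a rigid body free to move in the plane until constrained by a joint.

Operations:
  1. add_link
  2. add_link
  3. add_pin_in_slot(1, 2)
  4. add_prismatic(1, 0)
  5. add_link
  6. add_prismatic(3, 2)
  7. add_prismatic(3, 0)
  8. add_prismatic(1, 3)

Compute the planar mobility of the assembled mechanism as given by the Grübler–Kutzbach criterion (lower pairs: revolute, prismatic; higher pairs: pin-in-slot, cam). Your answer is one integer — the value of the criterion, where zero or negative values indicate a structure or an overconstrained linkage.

L=1 J1=0 J2=0
add link → L=2 J1=0 J2=0
add link → L=3 J1=0 J2=0
PS@1,2 dof=2 J2 → L=3 J1=0 J2=1
P@1,0 dof=1 J1 → L=3 J1=1 J2=1
add link → L=4 J1=1 J2=1
P@3,2 dof=1 J1 → L=4 J1=2 J2=1
P@3,0 dof=1 J1 → L=4 J1=3 J2=1
P@1,3 dof=1 J1 → L=4 J1=4 J2=1
M=3(L−1)−2J1−J2=3·3−2·4−1=0

M = 0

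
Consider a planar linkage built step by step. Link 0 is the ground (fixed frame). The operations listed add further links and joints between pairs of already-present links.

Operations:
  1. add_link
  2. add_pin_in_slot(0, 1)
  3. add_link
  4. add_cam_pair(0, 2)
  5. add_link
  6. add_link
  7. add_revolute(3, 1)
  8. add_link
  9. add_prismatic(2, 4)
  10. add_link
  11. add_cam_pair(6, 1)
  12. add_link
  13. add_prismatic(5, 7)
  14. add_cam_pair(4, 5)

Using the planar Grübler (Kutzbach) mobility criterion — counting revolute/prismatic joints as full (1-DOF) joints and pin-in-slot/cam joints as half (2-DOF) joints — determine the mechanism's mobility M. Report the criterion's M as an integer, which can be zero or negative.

M = 11

[1;0;0] (link 0 is ground)
L+ [2;0;0]
PS(0,1)∈J2 [2;0;1]
L+ [3;0;1]
C(0,2)∈J2 [3;0;2]
L+ [4;0;2]
L+ [5;0;2]
R(3,1)∈J1 [5;1;2]
L+ [6;1;2]
P(2,4)∈J1 [6;2;2]
L+ [7;2;2]
C(6,1)∈J2 [7;2;3]
L+ [8;2;3]
P(5,7)∈J1 [8;3;3]
C(4,5)∈J2 [8;3;4]
mobility = 21 − 6 − 4 = 11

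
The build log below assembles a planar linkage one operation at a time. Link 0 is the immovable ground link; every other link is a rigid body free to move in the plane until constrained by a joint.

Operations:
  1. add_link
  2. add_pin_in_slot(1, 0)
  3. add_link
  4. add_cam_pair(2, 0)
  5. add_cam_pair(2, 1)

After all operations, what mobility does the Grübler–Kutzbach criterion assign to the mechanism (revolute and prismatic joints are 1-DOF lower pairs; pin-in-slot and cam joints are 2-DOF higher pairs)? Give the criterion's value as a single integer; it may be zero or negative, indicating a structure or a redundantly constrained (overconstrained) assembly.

M = 3

ground; <1,0,0>
#1 <2,0,0>
PS:1↔0 J2 <2,0,1>
#2 <3,0,1>
C:2↔0 J2 <3,0,2>
C:2↔1 J2 <3,0,3>
3×2 − 2×0 − 1×3 = 3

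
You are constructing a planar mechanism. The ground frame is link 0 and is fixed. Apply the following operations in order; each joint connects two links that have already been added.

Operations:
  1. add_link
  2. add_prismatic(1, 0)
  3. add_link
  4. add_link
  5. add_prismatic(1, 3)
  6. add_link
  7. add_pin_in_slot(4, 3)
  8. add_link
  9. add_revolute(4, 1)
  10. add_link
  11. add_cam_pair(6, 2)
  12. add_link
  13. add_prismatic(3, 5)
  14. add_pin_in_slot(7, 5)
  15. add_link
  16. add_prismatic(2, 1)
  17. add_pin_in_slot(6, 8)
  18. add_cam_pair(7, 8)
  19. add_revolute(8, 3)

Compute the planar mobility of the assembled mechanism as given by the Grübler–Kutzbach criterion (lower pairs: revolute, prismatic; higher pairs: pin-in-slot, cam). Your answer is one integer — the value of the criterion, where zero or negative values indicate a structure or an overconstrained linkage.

L=1 J1=0 J2=0
add link → L=2 J1=0 J2=0
P@1,0 dof=1 J1 → L=2 J1=1 J2=0
add link → L=3 J1=1 J2=0
add link → L=4 J1=1 J2=0
P@1,3 dof=1 J1 → L=4 J1=2 J2=0
add link → L=5 J1=2 J2=0
PS@4,3 dof=2 J2 → L=5 J1=2 J2=1
add link → L=6 J1=2 J2=1
R@4,1 dof=1 J1 → L=6 J1=3 J2=1
add link → L=7 J1=3 J2=1
C@6,2 dof=2 J2 → L=7 J1=3 J2=2
add link → L=8 J1=3 J2=2
P@3,5 dof=1 J1 → L=8 J1=4 J2=2
PS@7,5 dof=2 J2 → L=8 J1=4 J2=3
add link → L=9 J1=4 J2=3
P@2,1 dof=1 J1 → L=9 J1=5 J2=3
PS@6,8 dof=2 J2 → L=9 J1=5 J2=4
C@7,8 dof=2 J2 → L=9 J1=5 J2=5
R@8,3 dof=1 J1 → L=9 J1=6 J2=5
M=3(L−1)−2J1−J2=3·8−2·6−5=7

M = 7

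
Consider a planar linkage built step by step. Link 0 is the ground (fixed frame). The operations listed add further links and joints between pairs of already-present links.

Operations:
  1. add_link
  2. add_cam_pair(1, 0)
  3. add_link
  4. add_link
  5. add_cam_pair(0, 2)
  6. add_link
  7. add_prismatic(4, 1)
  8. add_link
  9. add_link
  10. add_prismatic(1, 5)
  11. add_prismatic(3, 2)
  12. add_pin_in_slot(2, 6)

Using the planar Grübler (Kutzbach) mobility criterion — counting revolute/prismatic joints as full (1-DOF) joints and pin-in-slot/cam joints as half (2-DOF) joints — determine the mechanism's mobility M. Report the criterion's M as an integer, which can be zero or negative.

M = 9

ground; <1,0,0>
#1 <2,0,0>
C:1↔0 J2 <2,0,1>
#2 <3,0,1>
#3 <4,0,1>
C:0↔2 J2 <4,0,2>
#4 <5,0,2>
P:4↔1 J1 <5,1,2>
#5 <6,1,2>
#6 <7,1,2>
P:1↔5 J1 <7,2,2>
P:3↔2 J1 <7,3,2>
PS:2↔6 J2 <7,3,3>
3×6 − 2×3 − 1×3 = 9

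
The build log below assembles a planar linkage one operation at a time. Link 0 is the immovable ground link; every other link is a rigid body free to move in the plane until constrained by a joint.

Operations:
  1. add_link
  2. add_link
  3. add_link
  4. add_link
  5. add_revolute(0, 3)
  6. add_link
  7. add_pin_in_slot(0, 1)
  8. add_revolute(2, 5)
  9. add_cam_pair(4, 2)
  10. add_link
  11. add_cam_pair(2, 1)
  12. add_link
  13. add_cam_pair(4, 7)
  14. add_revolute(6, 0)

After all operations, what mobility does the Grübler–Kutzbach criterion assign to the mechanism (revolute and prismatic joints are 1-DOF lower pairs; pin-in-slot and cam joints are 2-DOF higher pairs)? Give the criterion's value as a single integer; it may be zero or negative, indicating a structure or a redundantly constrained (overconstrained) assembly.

[1;0;0] (link 0 is ground)
L+ [2;0;0]
L+ [3;0;0]
L+ [4;0;0]
L+ [5;0;0]
R(0,3)∈J1 [5;1;0]
L+ [6;1;0]
PS(0,1)∈J2 [6;1;1]
R(2,5)∈J1 [6;2;1]
C(4,2)∈J2 [6;2;2]
L+ [7;2;2]
C(2,1)∈J2 [7;2;3]
L+ [8;2;3]
C(4,7)∈J2 [8;2;4]
R(6,0)∈J1 [8;3;4]
mobility = 21 − 6 − 4 = 11

M = 11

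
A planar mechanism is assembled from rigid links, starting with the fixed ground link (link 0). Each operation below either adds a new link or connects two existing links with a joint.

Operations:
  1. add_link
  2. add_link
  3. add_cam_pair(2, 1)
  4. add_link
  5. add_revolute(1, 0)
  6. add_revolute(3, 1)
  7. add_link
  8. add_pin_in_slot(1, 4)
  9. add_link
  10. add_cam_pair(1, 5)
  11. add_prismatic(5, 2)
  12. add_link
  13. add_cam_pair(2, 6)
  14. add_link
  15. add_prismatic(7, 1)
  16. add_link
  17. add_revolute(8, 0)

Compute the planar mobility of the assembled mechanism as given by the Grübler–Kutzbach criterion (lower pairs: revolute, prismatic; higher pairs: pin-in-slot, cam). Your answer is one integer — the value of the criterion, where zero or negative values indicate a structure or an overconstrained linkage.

(L,J1,J2)=(1,0,0); link0 fixed
link1: (2,0,0)
link2: (3,0,0)
C 2-1 [J2]: (3,0,1)
link3: (4,0,1)
R 1-0 [J1]: (4,1,1)
R 3-1 [J1]: (4,2,1)
link4: (5,2,1)
PS 1-4 [J2]: (5,2,2)
link5: (6,2,2)
C 1-5 [J2]: (6,2,3)
P 5-2 [J1]: (6,3,3)
link6: (7,3,3)
C 2-6 [J2]: (7,3,4)
link7: (8,3,4)
P 7-1 [J1]: (8,4,4)
link8: (9,4,4)
R 8-0 [J1]: (9,5,4)
Grübler: 3·8 − 2·5 − 4 = 10

M = 10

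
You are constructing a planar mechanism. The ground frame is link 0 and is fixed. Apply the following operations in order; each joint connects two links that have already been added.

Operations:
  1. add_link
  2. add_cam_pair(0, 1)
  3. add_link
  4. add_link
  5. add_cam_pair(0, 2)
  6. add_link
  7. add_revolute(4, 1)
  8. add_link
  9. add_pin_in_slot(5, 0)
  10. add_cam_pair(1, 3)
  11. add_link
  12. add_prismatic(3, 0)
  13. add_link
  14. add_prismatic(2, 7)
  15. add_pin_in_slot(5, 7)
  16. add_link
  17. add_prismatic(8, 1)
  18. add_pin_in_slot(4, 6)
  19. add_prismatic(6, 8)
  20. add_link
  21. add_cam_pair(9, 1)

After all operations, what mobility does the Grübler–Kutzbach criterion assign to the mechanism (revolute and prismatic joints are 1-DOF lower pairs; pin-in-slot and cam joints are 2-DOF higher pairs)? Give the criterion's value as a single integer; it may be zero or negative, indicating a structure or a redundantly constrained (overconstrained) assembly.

M = 10

(L,J1,J2)=(1,0,0); link0 fixed
link1: (2,0,0)
C 0-1 [J2]: (2,0,1)
link2: (3,0,1)
link3: (4,0,1)
C 0-2 [J2]: (4,0,2)
link4: (5,0,2)
R 4-1 [J1]: (5,1,2)
link5: (6,1,2)
PS 5-0 [J2]: (6,1,3)
C 1-3 [J2]: (6,1,4)
link6: (7,1,4)
P 3-0 [J1]: (7,2,4)
link7: (8,2,4)
P 2-7 [J1]: (8,3,4)
PS 5-7 [J2]: (8,3,5)
link8: (9,3,5)
P 8-1 [J1]: (9,4,5)
PS 4-6 [J2]: (9,4,6)
P 6-8 [J1]: (9,5,6)
link9: (10,5,6)
C 9-1 [J2]: (10,5,7)
Grübler: 3·9 − 2·5 − 7 = 10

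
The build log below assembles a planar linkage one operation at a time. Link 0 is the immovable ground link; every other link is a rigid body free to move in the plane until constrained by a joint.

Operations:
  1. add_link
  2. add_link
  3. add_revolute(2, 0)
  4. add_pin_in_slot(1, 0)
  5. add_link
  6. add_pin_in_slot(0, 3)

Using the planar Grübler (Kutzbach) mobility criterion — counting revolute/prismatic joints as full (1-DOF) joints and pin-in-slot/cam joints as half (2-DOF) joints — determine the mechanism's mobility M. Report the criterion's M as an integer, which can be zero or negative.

M = 5

link 0 = ground. State L|J1|J2 = 1|0|0
+link1  2|0|0
+link2  3|0|0
R(2,0) f=1→J1  3|1|0
PS(1,0) f=2→J2  3|1|1
+link3  4|1|1
PS(0,3) f=2→J2  4|1|2
M = 3(4−1)−2·1−2 = 9−2−2 = 5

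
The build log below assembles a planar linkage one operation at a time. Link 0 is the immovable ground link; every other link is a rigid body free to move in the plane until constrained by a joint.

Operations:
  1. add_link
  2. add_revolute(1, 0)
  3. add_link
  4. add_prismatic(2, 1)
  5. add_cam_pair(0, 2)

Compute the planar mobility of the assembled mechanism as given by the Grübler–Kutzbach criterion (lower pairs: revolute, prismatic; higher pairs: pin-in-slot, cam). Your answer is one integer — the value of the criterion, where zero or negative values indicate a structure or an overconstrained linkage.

M = 1

L=1 J1=0 J2=0
add link → L=2 J1=0 J2=0
R@1,0 dof=1 J1 → L=2 J1=1 J2=0
add link → L=3 J1=1 J2=0
P@2,1 dof=1 J1 → L=3 J1=2 J2=0
C@0,2 dof=2 J2 → L=3 J1=2 J2=1
M=3(L−1)−2J1−J2=3·2−2·2−1=1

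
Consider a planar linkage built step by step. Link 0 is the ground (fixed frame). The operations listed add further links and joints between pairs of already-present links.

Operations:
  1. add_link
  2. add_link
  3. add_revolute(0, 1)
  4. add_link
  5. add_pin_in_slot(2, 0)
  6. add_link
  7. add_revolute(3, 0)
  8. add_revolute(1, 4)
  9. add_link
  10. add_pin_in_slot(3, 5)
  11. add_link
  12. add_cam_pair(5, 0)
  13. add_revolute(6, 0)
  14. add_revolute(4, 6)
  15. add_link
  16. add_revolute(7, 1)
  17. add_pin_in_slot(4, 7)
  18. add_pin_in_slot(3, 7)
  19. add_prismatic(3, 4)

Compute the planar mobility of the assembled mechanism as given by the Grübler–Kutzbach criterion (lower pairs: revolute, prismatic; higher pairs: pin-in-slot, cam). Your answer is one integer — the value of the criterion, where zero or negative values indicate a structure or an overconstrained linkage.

M = 2

link 0 = ground. State L|J1|J2 = 1|0|0
+link1  2|0|0
+link2  3|0|0
R(0,1) f=1→J1  3|1|0
+link3  4|1|0
PS(2,0) f=2→J2  4|1|1
+link4  5|1|1
R(3,0) f=1→J1  5|2|1
R(1,4) f=1→J1  5|3|1
+link5  6|3|1
PS(3,5) f=2→J2  6|3|2
+link6  7|3|2
C(5,0) f=2→J2  7|3|3
R(6,0) f=1→J1  7|4|3
R(4,6) f=1→J1  7|5|3
+link7  8|5|3
R(7,1) f=1→J1  8|6|3
PS(4,7) f=2→J2  8|6|4
PS(3,7) f=2→J2  8|6|5
P(3,4) f=1→J1  8|7|5
M = 3(8−1)−2·7−5 = 21−14−5 = 2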